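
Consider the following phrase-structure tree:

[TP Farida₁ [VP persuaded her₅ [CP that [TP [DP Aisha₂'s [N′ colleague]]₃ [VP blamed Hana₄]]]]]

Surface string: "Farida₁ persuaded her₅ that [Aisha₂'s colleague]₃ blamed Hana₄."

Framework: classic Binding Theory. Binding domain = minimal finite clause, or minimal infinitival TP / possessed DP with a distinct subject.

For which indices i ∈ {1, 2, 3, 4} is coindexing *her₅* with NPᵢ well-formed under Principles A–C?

none

*her* is a pronoun, so Principle B applies: it must be free in its binding domain.
Binding domain of *her₅*: the matrix TP, whose subject is Farida₁.
*Farida₁* c-commands the pronoun within its binding domain → coindexation would violate Principle B.
*Aisha₂*: the pronoun c-commands this R-expression → coindexation would violate Principle C on *Aisha₂*.
*[Aisha₂'s colleague]₃*: the pronoun c-commands this R-expression → coindexation would violate Principle C on *[Aisha₂'s colleague]₃*.
*Hana₄*: the pronoun c-commands this R-expression → coindexation would violate Principle C on *Hana₄*.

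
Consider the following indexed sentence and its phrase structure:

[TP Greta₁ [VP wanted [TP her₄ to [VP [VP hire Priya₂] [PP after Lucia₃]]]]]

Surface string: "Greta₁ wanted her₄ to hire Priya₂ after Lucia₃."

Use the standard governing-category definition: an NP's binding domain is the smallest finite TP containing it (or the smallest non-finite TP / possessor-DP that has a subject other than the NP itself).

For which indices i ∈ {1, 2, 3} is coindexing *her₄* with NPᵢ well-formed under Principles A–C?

*her* is a pronoun, so Principle B applies: it must be free in its binding domain.
Binding domain of *her₄*: the matrix TP, whose subject is Greta₁.
*Greta₁* c-commands the pronoun within its binding domain → coindexation would violate Principle B.
*Priya₂*: the pronoun c-commands this R-expression → coindexation would violate Principle C on *Priya₂*.
*Lucia₃*: the pronoun c-commands this R-expression → coindexation would violate Principle C on *Lucia₃*.

none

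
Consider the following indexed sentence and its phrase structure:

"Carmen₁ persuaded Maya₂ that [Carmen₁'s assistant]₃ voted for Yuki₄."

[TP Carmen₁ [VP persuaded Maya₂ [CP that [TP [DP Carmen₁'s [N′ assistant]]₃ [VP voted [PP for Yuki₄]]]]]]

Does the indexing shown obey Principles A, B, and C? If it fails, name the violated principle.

The two coindexed NPs are *Carmen₁* (the lower occurrence) and *Carmen₁* (the higher occurrence).
*Carmen₁* (the lower occurrence) is an R-expression. Principle C requires it to be free everywhere.
*Carmen₁* (the higher occurrence) c-commands it and carries the same index.
The R-expression is bound → Principle C violation.

Principle C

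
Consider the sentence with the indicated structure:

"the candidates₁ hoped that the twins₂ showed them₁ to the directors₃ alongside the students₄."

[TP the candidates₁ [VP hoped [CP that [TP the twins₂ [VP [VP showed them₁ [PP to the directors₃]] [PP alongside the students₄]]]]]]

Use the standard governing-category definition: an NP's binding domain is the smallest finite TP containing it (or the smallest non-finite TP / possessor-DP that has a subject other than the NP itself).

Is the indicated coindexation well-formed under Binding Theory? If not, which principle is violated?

The two coindexed NPs are *the candidates₁* and *them₁*.
*them₁* is a pronoun; its binding domain is the embedded TP, whose subject is the twins₂. Within that domain it is c-commanded only by *the twins₂*, which carries a different index — the pronoun is free locally, so Principle B holds.
*the candidates₁* is an R-expression; *them₁* does not c-command it, and no other NP shares its index, so Principle C is satisfied.
All principles are respected.

grammatical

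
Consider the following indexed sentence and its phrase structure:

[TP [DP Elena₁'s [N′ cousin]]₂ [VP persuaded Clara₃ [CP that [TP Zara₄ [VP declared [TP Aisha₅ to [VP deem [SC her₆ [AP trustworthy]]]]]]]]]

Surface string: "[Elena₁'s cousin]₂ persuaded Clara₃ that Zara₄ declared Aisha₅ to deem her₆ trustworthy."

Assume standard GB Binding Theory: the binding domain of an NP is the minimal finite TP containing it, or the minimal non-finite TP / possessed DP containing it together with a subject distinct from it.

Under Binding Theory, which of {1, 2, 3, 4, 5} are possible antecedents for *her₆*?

*her* is a pronoun, so Principle B applies: it must be free in its binding domain.
Binding domain of *her₆*: the embedded TP, whose subject is Aisha₅.
*Elena₁* and the pronoun do not c-command one another → neither Principle B nor Principle C is at stake; coindexation permitted.
*[Elena₁'s cousin]₂* c-commands the pronoun but from outside its binding domain, and is not c-commanded by it → coindexation permitted.
*Clara₃* c-commands the pronoun but from outside its binding domain, and is not c-commanded by it → coindexation permitted.
*Zara₄* c-commands the pronoun but from outside its binding domain, and is not c-commanded by it → coindexation permitted.
*Aisha₅* c-commands the pronoun within its binding domain → coindexation would violate Principle B.

{1, 2, 3, 4}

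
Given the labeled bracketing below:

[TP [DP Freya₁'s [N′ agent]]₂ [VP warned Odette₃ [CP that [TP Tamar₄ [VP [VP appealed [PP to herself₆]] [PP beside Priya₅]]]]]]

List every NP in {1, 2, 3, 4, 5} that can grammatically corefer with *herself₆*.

{4}

*herself* is an anaphor, so Principle A applies: it must be bound in its binding domain.
Binding domain of *herself₆*: the embedded TP, whose subject is Tamar₄.
*Freya₁* does not c-command the anaphor → cannot bind it.
*[Freya₁'s agent]₂* c-commands the anaphor but is outside its binding domain → cannot satisfy Principle A.
*Odette₃* c-commands the anaphor but is outside its binding domain → cannot satisfy Principle A.
*Tamar₄* c-commands the anaphor within its binding domain → licit binder.
*Priya₅* does not c-command the anaphor → cannot bind it.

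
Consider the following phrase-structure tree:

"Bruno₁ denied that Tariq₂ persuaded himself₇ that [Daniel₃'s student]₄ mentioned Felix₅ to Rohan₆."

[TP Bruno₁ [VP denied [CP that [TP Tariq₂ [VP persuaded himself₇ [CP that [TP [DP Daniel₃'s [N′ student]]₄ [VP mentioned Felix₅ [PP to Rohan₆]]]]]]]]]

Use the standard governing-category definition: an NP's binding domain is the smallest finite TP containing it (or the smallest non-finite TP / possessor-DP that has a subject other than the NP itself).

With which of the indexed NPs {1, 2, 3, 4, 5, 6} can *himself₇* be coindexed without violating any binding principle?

*himself* is an anaphor, so Principle A applies: it must be bound in its binding domain.
Binding domain of *himself₇*: the embedded TP, whose subject is Tariq₂.
*Bruno₁* c-commands the anaphor but is outside its binding domain → cannot satisfy Principle A.
*Tariq₂* c-commands the anaphor within its binding domain → licit binder.
*Daniel₃* does not c-command the anaphor → cannot bind it.
*[Daniel₃'s student]₄* does not c-command the anaphor → cannot bind it.
*Felix₅* does not c-command the anaphor → cannot bind it.
*Rohan₆* does not c-command the anaphor → cannot bind it.

{2}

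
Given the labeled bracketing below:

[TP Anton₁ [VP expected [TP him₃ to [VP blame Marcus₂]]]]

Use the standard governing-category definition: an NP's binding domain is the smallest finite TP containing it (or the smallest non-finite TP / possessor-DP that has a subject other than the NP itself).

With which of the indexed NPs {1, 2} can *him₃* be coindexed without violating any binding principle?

*him* is a pronoun, so Principle B applies: it must be free in its binding domain.
Binding domain of *him₃*: the matrix TP, whose subject is Anton₁.
*Anton₁* c-commands the pronoun within its binding domain → coindexation would violate Principle B.
*Marcus₂*: the pronoun c-commands this R-expression → coindexation would violate Principle C on *Marcus₂*.

none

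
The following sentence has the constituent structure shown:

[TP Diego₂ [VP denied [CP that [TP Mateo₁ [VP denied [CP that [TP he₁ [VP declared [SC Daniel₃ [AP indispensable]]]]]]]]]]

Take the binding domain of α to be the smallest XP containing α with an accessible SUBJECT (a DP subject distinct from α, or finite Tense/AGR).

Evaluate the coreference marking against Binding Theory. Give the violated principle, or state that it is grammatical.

grammatical

The two coindexed NPs are *Mateo₁* and *he₁*.
*he₁* is a pronoun; nothing c-commands it within its binding domain (the embedded TP.), so Principle B holds trivially.
*Mateo₁* is an R-expression; *he₁* does not c-command it, and no other NP shares its index, so Principle C is satisfied.
All principles are respected.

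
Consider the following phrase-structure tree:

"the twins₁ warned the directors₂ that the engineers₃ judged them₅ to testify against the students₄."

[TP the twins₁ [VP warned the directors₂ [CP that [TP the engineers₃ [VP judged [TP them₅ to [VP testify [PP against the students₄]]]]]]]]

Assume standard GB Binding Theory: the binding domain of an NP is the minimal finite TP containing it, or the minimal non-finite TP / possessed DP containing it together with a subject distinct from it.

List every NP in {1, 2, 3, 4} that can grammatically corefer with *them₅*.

{1, 2}

*them* is a pronoun, so Principle B applies: it must be free in its binding domain.
Binding domain of *them₅*: the embedded TP, whose subject is the engineers₃.
*the twins₁* c-commands the pronoun but from outside its binding domain, and is not c-commanded by it → coindexation permitted.
*the directors₂* c-commands the pronoun but from outside its binding domain, and is not c-commanded by it → coindexation permitted.
*the engineers₃* c-commands the pronoun within its binding domain → coindexation would violate Principle B.
*the students₄*: the pronoun c-commands this R-expression → coindexation would violate Principle C on *the students₄*.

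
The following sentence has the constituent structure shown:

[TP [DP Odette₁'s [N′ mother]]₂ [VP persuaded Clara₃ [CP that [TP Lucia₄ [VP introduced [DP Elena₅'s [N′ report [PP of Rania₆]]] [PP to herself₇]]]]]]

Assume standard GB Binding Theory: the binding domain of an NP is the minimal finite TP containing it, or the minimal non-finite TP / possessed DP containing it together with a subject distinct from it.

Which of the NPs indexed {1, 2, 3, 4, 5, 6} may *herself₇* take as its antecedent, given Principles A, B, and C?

{4}

*herself* is an anaphor, so Principle A applies: it must be bound in its binding domain.
Binding domain of *herself₇*: the embedded TP, whose subject is Lucia₄.
*Odette₁* does not c-command the anaphor → cannot bind it.
*[Odette₁'s mother]₂* c-commands the anaphor but is outside its binding domain → cannot satisfy Principle A.
*Clara₃* c-commands the anaphor but is outside its binding domain → cannot satisfy Principle A.
*Lucia₄* c-commands the anaphor within its binding domain → licit binder.
*Elena₅* does not c-command the anaphor → cannot bind it.
*Rania₆* does not c-command the anaphor → cannot bind it.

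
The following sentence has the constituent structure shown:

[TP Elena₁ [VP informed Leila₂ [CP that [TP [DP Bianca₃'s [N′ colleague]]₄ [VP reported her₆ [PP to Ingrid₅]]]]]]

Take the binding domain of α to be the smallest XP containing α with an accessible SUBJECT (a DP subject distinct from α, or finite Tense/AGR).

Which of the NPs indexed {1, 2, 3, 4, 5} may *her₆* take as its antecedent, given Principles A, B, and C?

{1, 2, 3}

*her* is a pronoun, so Principle B applies: it must be free in its binding domain.
Binding domain of *her₆*: the embedded TP, whose subject is [Bianca₃'s colleague]₄.
*Elena₁* c-commands the pronoun but from outside its binding domain, and is not c-commanded by it → coindexation permitted.
*Leila₂* c-commands the pronoun but from outside its binding domain, and is not c-commanded by it → coindexation permitted.
*Bianca₃* and the pronoun do not c-command one another → neither Principle B nor Principle C is at stake; coindexation permitted.
*[Bianca₃'s colleague]₄* c-commands the pronoun within its binding domain → coindexation would violate Principle B.
*Ingrid₅*: the pronoun c-commands this R-expression → coindexation would violate Principle C on *Ingrid₅*.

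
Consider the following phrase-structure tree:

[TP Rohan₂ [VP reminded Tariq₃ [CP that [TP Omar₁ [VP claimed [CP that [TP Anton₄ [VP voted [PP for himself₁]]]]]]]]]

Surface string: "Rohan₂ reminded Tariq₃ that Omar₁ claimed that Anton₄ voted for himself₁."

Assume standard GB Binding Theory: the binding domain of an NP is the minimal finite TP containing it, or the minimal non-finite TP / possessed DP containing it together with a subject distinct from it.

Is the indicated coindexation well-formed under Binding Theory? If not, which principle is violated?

Principle A

The two coindexed NPs are *Omar₁* and *himself₁*.
*himself₁* is an anaphor. Principle A requires it to be bound within its binding domain — the embedded TP, whose subject is Anton₄.
Within that domain it is c-commanded by *Anton₄*, which does not share its index.
*Omar₁* does c-command the anaphor, but from outside its binding domain.
The anaphor is unbound in its domain → Principle A violation.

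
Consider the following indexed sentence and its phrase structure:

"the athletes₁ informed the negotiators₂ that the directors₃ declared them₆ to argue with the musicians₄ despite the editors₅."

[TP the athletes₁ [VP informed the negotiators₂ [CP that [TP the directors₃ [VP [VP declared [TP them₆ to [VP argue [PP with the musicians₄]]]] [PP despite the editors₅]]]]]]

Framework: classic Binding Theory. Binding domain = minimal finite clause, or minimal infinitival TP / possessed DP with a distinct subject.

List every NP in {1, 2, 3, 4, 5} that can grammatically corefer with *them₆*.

{1, 2, 5}

*them* is a pronoun, so Principle B applies: it must be free in its binding domain.
Binding domain of *them₆*: the embedded TP, whose subject is the directors₃.
*the athletes₁* c-commands the pronoun but from outside its binding domain, and is not c-commanded by it → coindexation permitted.
*the negotiators₂* c-commands the pronoun but from outside its binding domain, and is not c-commanded by it → coindexation permitted.
*the directors₃* c-commands the pronoun within its binding domain → coindexation would violate Principle B.
*the musicians₄*: the pronoun c-commands this R-expression → coindexation would violate Principle C on *the musicians₄*.
*the editors₅* and the pronoun do not c-command one another → neither Principle B nor Principle C is at stake; coindexation permitted.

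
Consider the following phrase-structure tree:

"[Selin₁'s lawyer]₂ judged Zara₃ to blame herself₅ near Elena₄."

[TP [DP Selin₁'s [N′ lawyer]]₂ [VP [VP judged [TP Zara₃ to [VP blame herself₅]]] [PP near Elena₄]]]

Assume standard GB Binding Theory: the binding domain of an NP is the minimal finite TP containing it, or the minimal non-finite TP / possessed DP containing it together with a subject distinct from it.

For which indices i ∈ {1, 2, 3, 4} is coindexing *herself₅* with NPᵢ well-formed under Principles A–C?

*herself* is an anaphor, so Principle A applies: it must be bound in its binding domain.
Binding domain of *herself₅*: the embedded TP, whose subject is Zara₃.
*Selin₁* does not c-command the anaphor → cannot bind it.
*[Selin₁'s lawyer]₂* c-commands the anaphor but is outside its binding domain → cannot satisfy Principle A.
*Zara₃* c-commands the anaphor within its binding domain → licit binder.
*Elena₄* does not c-command the anaphor → cannot bind it.

{3}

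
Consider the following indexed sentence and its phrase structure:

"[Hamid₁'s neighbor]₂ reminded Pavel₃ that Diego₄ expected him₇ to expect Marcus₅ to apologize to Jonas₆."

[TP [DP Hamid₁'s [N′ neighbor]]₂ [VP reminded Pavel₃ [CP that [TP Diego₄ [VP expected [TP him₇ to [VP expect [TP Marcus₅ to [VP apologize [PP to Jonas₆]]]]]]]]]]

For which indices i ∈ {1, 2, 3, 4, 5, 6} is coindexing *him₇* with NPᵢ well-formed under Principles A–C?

*him* is a pronoun, so Principle B applies: it must be free in its binding domain.
Binding domain of *him₇*: the embedded TP, whose subject is Diego₄.
*Hamid₁* and the pronoun do not c-command one another → neither Principle B nor Principle C is at stake; coindexation permitted.
*[Hamid₁'s neighbor]₂* c-commands the pronoun but from outside its binding domain, and is not c-commanded by it → coindexation permitted.
*Pavel₃* c-commands the pronoun but from outside its binding domain, and is not c-commanded by it → coindexation permitted.
*Diego₄* c-commands the pronoun within its binding domain → coindexation would violate Principle B.
*Marcus₅*: the pronoun c-commands this R-expression → coindexation would violate Principle C on *Marcus₅*.
*Jonas₆*: the pronoun c-commands this R-expression → coindexation would violate Principle C on *Jonas₆*.

{1, 2, 3}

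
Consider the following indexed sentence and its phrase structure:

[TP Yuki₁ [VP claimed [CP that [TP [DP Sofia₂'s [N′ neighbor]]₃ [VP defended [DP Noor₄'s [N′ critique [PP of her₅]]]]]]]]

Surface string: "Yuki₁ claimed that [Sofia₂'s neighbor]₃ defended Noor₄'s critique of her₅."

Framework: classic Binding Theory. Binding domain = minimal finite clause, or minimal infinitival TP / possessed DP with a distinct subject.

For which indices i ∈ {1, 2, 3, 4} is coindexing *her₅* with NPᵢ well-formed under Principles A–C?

{1, 2, 3}

*her* is a pronoun, so Principle B applies: it must be free in its binding domain.
Binding domain of *her₅*: the possessed DP, whose subject is Noor₄.
*Yuki₁* c-commands the pronoun but from outside its binding domain, and is not c-commanded by it → coindexation permitted.
*Sofia₂* and the pronoun do not c-command one another → neither Principle B nor Principle C is at stake; coindexation permitted.
*[Sofia₂'s neighbor]₃* c-commands the pronoun but from outside its binding domain, and is not c-commanded by it → coindexation permitted.
*Noor₄* c-commands the pronoun within its binding domain → coindexation would violate Principle B.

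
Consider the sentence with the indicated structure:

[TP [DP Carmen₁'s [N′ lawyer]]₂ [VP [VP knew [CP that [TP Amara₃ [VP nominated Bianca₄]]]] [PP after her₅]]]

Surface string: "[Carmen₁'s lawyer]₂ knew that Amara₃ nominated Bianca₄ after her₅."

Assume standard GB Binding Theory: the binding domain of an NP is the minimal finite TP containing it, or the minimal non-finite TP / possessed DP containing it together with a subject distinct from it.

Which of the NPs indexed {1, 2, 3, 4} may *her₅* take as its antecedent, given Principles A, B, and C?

{1, 3, 4}

*her* is a pronoun, so Principle B applies: it must be free in its binding domain.
Binding domain of *her₅*: the matrix TP, whose subject is [Carmen₁'s lawyer]₂.
*Carmen₁* and the pronoun do not c-command one another → neither Principle B nor Principle C is at stake; coindexation permitted.
*[Carmen₁'s lawyer]₂* c-commands the pronoun within its binding domain → coindexation would violate Principle B.
*Amara₃* and the pronoun do not c-command one another → neither Principle B nor Principle C is at stake; coindexation permitted.
*Bianca₄* and the pronoun do not c-command one another → neither Principle B nor Principle C is at stake; coindexation permitted.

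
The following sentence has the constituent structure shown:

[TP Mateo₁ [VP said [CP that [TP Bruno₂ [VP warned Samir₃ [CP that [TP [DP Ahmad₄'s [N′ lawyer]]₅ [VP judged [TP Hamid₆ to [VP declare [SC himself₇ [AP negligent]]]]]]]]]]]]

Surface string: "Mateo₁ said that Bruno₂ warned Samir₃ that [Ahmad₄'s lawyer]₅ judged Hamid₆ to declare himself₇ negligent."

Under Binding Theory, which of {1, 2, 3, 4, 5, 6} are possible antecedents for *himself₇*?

{6}

*himself* is an anaphor, so Principle A applies: it must be bound in its binding domain.
Binding domain of *himself₇*: the embedded TP, whose subject is Hamid₆.
*Mateo₁* c-commands the anaphor but is outside its binding domain → cannot satisfy Principle A.
*Bruno₂* c-commands the anaphor but is outside its binding domain → cannot satisfy Principle A.
*Samir₃* c-commands the anaphor but is outside its binding domain → cannot satisfy Principle A.
*Ahmad₄* does not c-command the anaphor → cannot bind it.
*[Ahmad₄'s lawyer]₅* c-commands the anaphor but is outside its binding domain → cannot satisfy Principle A.
*Hamid₆* c-commands the anaphor within its binding domain → licit binder.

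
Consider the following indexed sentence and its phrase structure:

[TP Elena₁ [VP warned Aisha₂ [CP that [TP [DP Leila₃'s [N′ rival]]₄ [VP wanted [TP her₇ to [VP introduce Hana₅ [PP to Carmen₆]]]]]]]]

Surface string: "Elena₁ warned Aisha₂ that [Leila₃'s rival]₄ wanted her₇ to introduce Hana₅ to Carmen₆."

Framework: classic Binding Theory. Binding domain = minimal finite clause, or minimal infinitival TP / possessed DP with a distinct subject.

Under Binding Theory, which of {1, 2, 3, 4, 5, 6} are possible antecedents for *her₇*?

{1, 2, 3}

*her* is a pronoun, so Principle B applies: it must be free in its binding domain.
Binding domain of *her₇*: the embedded TP, whose subject is [Leila₃'s rival]₄.
*Elena₁* c-commands the pronoun but from outside its binding domain, and is not c-commanded by it → coindexation permitted.
*Aisha₂* c-commands the pronoun but from outside its binding domain, and is not c-commanded by it → coindexation permitted.
*Leila₃* and the pronoun do not c-command one another → neither Principle B nor Principle C is at stake; coindexation permitted.
*[Leila₃'s rival]₄* c-commands the pronoun within its binding domain → coindexation would violate Principle B.
*Hana₅*: the pronoun c-commands this R-expression → coindexation would violate Principle C on *Hana₅*.
*Carmen₆*: the pronoun c-commands this R-expression → coindexation would violate Principle C on *Carmen₆*.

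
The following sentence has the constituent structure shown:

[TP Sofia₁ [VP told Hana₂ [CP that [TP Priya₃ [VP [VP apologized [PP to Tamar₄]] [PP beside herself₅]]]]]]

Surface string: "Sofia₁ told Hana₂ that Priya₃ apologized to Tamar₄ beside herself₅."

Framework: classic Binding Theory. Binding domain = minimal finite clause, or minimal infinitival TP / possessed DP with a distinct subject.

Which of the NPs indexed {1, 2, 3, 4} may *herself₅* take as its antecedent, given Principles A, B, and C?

{3}

*herself* is an anaphor, so Principle A applies: it must be bound in its binding domain.
Binding domain of *herself₅*: the embedded TP, whose subject is Priya₃.
*Sofia₁* c-commands the anaphor but is outside its binding domain → cannot satisfy Principle A.
*Hana₂* c-commands the anaphor but is outside its binding domain → cannot satisfy Principle A.
*Priya₃* c-commands the anaphor within its binding domain → licit binder.
*Tamar₄* does not c-command the anaphor → cannot bind it.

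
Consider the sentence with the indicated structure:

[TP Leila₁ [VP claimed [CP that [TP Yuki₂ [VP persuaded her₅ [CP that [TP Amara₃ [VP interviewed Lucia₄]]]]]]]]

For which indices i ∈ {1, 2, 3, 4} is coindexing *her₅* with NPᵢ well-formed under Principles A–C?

{1}

*her* is a pronoun, so Principle B applies: it must be free in its binding domain.
Binding domain of *her₅*: the embedded TP, whose subject is Yuki₂.
*Leila₁* c-commands the pronoun but from outside its binding domain, and is not c-commanded by it → coindexation permitted.
*Yuki₂* c-commands the pronoun within its binding domain → coindexation would violate Principle B.
*Amara₃*: the pronoun c-commands this R-expression → coindexation would violate Principle C on *Amara₃*.
*Lucia₄*: the pronoun c-commands this R-expression → coindexation would violate Principle C on *Lucia₄*.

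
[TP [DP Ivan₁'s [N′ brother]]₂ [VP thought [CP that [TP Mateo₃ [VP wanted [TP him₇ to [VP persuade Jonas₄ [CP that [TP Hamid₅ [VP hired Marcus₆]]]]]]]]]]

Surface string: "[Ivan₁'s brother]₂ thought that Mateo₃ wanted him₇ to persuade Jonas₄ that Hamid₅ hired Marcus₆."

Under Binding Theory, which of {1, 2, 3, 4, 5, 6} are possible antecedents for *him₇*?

{1, 2}

*him* is a pronoun, so Principle B applies: it must be free in its binding domain.
Binding domain of *him₇*: the embedded TP, whose subject is Mateo₃.
*Ivan₁* and the pronoun do not c-command one another → neither Principle B nor Principle C is at stake; coindexation permitted.
*[Ivan₁'s brother]₂* c-commands the pronoun but from outside its binding domain, and is not c-commanded by it → coindexation permitted.
*Mateo₃* c-commands the pronoun within its binding domain → coindexation would violate Principle B.
*Jonas₄*: the pronoun c-commands this R-expression → coindexation would violate Principle C on *Jonas₄*.
*Hamid₅*: the pronoun c-commands this R-expression → coindexation would violate Principle C on *Hamid₅*.
*Marcus₆*: the pronoun c-commands this R-expression → coindexation would violate Principle C on *Marcus₆*.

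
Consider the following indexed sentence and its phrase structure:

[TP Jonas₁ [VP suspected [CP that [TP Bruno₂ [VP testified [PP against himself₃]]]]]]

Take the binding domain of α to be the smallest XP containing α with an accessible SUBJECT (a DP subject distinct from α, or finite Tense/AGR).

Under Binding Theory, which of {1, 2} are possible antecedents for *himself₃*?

*himself* is an anaphor, so Principle A applies: it must be bound in its binding domain.
Binding domain of *himself₃*: the embedded TP, whose subject is Bruno₂.
*Jonas₁* c-commands the anaphor but is outside its binding domain → cannot satisfy Principle A.
*Bruno₂* c-commands the anaphor within its binding domain → licit binder.

{2}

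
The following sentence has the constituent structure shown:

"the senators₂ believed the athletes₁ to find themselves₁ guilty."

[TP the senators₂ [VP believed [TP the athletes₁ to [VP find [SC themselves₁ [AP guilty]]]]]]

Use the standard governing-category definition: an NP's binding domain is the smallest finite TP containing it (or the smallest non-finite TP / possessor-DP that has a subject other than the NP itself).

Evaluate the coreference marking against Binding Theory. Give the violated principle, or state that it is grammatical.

grammatical

The two coindexed NPs are *the athletes₁* and *themselves₁*.
*themselves₁* is an anaphor; its binding domain is the embedded TP, whose subject is the athletes₁. *the athletes₁* c-commands it within that domain and shares its index, so Principle A is satisfied.
*the athletes₁* is an R-expression; *themselves₁* does not c-command it, and no other NP shares its index, so Principle C is satisfied.
All principles are respected.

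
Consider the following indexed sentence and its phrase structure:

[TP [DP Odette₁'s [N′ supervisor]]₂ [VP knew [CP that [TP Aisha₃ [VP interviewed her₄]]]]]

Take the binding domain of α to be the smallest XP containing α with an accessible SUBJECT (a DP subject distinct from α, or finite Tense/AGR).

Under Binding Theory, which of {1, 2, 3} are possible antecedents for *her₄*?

{1, 2}

*her* is a pronoun, so Principle B applies: it must be free in its binding domain.
Binding domain of *her₄*: the embedded TP, whose subject is Aisha₃.
*Odette₁* and the pronoun do not c-command one another → neither Principle B nor Principle C is at stake; coindexation permitted.
*[Odette₁'s supervisor]₂* c-commands the pronoun but from outside its binding domain, and is not c-commanded by it → coindexation permitted.
*Aisha₃* c-commands the pronoun within its binding domain → coindexation would violate Principle B.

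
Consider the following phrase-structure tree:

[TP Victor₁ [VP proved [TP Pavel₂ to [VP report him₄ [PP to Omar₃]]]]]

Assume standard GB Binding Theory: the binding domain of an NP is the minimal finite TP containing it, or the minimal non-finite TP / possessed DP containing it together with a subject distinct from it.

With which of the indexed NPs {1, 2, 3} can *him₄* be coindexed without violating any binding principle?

*him* is a pronoun, so Principle B applies: it must be free in its binding domain.
Binding domain of *him₄*: the embedded TP, whose subject is Pavel₂.
*Victor₁* c-commands the pronoun but from outside its binding domain, and is not c-commanded by it → coindexation permitted.
*Pavel₂* c-commands the pronoun within its binding domain → coindexation would violate Principle B.
*Omar₃*: the pronoun c-commands this R-expression → coindexation would violate Principle C on *Omar₃*.

{1}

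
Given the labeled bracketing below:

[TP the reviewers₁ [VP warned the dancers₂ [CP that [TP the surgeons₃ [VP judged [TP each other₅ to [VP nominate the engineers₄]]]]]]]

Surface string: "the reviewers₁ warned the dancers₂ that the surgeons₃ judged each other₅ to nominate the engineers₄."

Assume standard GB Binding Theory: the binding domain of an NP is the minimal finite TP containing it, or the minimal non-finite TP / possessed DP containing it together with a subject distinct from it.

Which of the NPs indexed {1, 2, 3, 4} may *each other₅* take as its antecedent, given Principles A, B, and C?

{3}

*each other* is an anaphor, so Principle A applies: it must be bound in its binding domain.
Binding domain of *each other₅*: the embedded TP, whose subject is the surgeons₃.
*the reviewers₁* c-commands the anaphor but is outside its binding domain → cannot satisfy Principle A.
*the dancers₂* c-commands the anaphor but is outside its binding domain → cannot satisfy Principle A.
*the surgeons₃* c-commands the anaphor within its binding domain → licit binder.
*the engineers₄* does not c-command the anaphor → cannot bind it.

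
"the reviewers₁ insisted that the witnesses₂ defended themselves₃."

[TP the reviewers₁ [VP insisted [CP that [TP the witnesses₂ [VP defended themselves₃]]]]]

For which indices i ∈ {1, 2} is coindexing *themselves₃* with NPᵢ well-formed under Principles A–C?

{2}

*themselves* is an anaphor, so Principle A applies: it must be bound in its binding domain.
Binding domain of *themselves₃*: the embedded TP, whose subject is the witnesses₂.
*the reviewers₁* c-commands the anaphor but is outside its binding domain → cannot satisfy Principle A.
*the witnesses₂* c-commands the anaphor within its binding domain → licit binder.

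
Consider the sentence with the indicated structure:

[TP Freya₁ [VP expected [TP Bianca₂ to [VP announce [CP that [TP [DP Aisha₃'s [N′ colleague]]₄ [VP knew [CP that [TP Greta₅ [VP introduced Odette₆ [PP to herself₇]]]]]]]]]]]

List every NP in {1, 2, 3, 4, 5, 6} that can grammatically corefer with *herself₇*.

*herself* is an anaphor, so Principle A applies: it must be bound in its binding domain.
Binding domain of *herself₇*: the embedded TP, whose subject is Greta₅.
*Freya₁* c-commands the anaphor but is outside its binding domain → cannot satisfy Principle A.
*Bianca₂* c-commands the anaphor but is outside its binding domain → cannot satisfy Principle A.
*Aisha₃* does not c-command the anaphor → cannot bind it.
*[Aisha₃'s colleague]₄* c-commands the anaphor but is outside its binding domain → cannot satisfy Principle A.
*Greta₅* c-commands the anaphor within its binding domain → licit binder.
*Odette₆* c-commands the anaphor within its binding domain → licit binder.

{5, 6}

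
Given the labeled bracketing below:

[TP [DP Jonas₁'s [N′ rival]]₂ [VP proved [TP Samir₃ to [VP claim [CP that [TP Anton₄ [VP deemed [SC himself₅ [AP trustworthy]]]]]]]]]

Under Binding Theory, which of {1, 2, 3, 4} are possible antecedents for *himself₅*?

{4}

*himself* is an anaphor, so Principle A applies: it must be bound in its binding domain.
Binding domain of *himself₅*: the embedded TP, whose subject is Anton₄.
*Jonas₁* does not c-command the anaphor → cannot bind it.
*[Jonas₁'s rival]₂* c-commands the anaphor but is outside its binding domain → cannot satisfy Principle A.
*Samir₃* c-commands the anaphor but is outside its binding domain → cannot satisfy Principle A.
*Anton₄* c-commands the anaphor within its binding domain → licit binder.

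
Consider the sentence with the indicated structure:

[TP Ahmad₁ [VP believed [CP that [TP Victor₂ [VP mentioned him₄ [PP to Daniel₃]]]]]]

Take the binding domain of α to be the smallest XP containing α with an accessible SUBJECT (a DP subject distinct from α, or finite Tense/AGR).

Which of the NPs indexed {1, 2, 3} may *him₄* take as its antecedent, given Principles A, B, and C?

*him* is a pronoun, so Principle B applies: it must be free in its binding domain.
Binding domain of *him₄*: the embedded TP, whose subject is Victor₂.
*Ahmad₁* c-commands the pronoun but from outside its binding domain, and is not c-commanded by it → coindexation permitted.
*Victor₂* c-commands the pronoun within its binding domain → coindexation would violate Principle B.
*Daniel₃*: the pronoun c-commands this R-expression → coindexation would violate Principle C on *Daniel₃*.

{1}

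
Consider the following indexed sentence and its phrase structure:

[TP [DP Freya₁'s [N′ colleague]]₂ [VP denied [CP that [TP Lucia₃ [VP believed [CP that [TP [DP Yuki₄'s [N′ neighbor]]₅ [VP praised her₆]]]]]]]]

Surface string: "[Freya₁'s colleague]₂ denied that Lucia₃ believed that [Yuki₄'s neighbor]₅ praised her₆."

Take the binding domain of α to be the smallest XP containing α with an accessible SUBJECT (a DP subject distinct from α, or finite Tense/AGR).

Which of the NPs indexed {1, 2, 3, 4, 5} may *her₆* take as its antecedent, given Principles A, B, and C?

{1, 2, 3, 4}

*her* is a pronoun, so Principle B applies: it must be free in its binding domain.
Binding domain of *her₆*: the embedded TP, whose subject is [Yuki₄'s neighbor]₅.
*Freya₁* and the pronoun do not c-command one another → neither Principle B nor Principle C is at stake; coindexation permitted.
*[Freya₁'s colleague]₂* c-commands the pronoun but from outside its binding domain, and is not c-commanded by it → coindexation permitted.
*Lucia₃* c-commands the pronoun but from outside its binding domain, and is not c-commanded by it → coindexation permitted.
*Yuki₄* and the pronoun do not c-command one another → neither Principle B nor Principle C is at stake; coindexation permitted.
*[Yuki₄'s neighbor]₅* c-commands the pronoun within its binding domain → coindexation would violate Principle B.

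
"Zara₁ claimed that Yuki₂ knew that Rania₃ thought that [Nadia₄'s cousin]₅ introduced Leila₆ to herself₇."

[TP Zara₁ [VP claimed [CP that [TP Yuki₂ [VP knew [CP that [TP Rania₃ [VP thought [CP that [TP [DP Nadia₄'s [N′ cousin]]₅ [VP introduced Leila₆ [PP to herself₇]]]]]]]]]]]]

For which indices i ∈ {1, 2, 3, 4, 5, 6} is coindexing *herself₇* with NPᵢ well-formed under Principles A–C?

*herself* is an anaphor, so Principle A applies: it must be bound in its binding domain.
Binding domain of *herself₇*: the embedded TP, whose subject is [Nadia₄'s cousin]₅.
*Zara₁* c-commands the anaphor but is outside its binding domain → cannot satisfy Principle A.
*Yuki₂* c-commands the anaphor but is outside its binding domain → cannot satisfy Principle A.
*Rania₃* c-commands the anaphor but is outside its binding domain → cannot satisfy Principle A.
*Nadia₄* does not c-command the anaphor → cannot bind it.
*[Nadia₄'s cousin]₅* c-commands the anaphor within its binding domain → licit binder.
*Leila₆* c-commands the anaphor within its binding domain → licit binder.

{5, 6}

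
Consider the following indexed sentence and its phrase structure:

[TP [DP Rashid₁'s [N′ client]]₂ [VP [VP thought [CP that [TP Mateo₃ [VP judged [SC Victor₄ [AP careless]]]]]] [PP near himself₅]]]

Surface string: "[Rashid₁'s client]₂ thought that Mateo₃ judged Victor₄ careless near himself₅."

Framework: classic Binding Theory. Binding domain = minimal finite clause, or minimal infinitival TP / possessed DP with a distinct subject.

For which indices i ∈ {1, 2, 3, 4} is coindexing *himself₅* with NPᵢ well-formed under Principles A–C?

*himself* is an anaphor, so Principle A applies: it must be bound in its binding domain.
Binding domain of *himself₅*: the matrix TP, whose subject is [Rashid₁'s client]₂.
*Rashid₁* does not c-command the anaphor → cannot bind it.
*[Rashid₁'s client]₂* c-commands the anaphor within its binding domain → licit binder.
*Mateo₃* does not c-command the anaphor → cannot bind it.
*Victor₄* does not c-command the anaphor → cannot bind it.

{2}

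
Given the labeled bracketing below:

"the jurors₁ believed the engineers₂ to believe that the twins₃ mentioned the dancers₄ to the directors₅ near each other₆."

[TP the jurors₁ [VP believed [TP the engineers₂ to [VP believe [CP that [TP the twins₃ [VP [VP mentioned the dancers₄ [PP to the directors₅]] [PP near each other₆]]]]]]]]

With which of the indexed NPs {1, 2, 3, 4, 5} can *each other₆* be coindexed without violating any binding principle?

*each other* is an anaphor, so Principle A applies: it must be bound in its binding domain.
Binding domain of *each other₆*: the embedded TP, whose subject is the twins₃.
*the jurors₁* c-commands the anaphor but is outside its binding domain → cannot satisfy Principle A.
*the engineers₂* c-commands the anaphor but is outside its binding domain → cannot satisfy Principle A.
*the twins₃* c-commands the anaphor within its binding domain → licit binder.
*the dancers₄* does not c-command the anaphor → cannot bind it.
*the directors₅* does not c-command the anaphor → cannot bind it.

{3}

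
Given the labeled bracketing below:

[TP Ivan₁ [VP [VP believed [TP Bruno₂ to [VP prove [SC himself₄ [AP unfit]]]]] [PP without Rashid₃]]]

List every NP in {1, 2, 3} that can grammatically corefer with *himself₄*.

{2}

*himself* is an anaphor, so Principle A applies: it must be bound in its binding domain.
Binding domain of *himself₄*: the embedded TP, whose subject is Bruno₂.
*Ivan₁* c-commands the anaphor but is outside its binding domain → cannot satisfy Principle A.
*Bruno₂* c-commands the anaphor within its binding domain → licit binder.
*Rashid₃* does not c-command the anaphor → cannot bind it.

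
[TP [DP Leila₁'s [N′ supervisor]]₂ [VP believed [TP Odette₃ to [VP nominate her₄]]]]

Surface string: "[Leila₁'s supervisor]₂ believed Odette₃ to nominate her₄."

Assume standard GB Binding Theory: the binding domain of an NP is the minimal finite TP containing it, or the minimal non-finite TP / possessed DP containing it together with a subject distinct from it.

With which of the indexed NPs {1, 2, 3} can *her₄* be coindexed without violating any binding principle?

*her* is a pronoun, so Principle B applies: it must be free in its binding domain.
Binding domain of *her₄*: the embedded TP, whose subject is Odette₃.
*Leila₁* and the pronoun do not c-command one another → neither Principle B nor Principle C is at stake; coindexation permitted.
*[Leila₁'s supervisor]₂* c-commands the pronoun but from outside its binding domain, and is not c-commanded by it → coindexation permitted.
*Odette₃* c-commands the pronoun within its binding domain → coindexation would violate Principle B.

{1, 2}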